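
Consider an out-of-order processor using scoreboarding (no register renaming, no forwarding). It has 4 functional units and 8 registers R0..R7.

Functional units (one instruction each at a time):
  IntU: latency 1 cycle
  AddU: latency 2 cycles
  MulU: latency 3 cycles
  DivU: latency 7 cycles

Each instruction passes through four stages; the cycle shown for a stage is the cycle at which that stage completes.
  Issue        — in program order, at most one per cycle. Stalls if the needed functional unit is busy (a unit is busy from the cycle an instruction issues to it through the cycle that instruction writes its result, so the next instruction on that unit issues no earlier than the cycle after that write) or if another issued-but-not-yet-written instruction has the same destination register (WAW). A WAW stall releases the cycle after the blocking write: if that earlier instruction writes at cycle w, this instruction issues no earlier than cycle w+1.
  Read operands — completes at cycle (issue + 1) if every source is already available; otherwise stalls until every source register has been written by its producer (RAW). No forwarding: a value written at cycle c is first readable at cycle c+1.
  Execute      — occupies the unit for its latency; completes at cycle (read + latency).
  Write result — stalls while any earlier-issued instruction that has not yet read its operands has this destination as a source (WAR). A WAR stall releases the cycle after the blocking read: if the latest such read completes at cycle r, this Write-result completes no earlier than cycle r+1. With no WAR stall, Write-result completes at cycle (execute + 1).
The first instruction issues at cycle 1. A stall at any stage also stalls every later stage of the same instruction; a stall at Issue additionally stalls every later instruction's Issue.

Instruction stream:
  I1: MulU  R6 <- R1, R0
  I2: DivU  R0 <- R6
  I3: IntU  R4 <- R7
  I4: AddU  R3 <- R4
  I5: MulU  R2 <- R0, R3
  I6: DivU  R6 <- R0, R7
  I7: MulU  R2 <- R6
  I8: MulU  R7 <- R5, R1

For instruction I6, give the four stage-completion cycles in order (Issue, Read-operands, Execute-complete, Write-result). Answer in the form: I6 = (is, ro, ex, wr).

I1 -> (1, 2, 5, 6)
I2 -> (2, 7, 14, 15)  // RAW R6: wait I1 write@6
I3 -> (3, 4, 5, 6)
I4 -> (4, 7, 9, 10)  // RAW R4: wait I3 write@6
I5 -> (7, 16, 19, 20)  // struct: MulU busy until I1 writes@6, RAW R0: wait I2 write@15
I6 -> (16, 17, 24, 25)  // struct: DivU busy until I2 writes@15
I7 -> (21, 26, 29, 30)  // struct: MulU busy until I5 writes@20, RAW R6: wait I6 write@25
I8 -> (31, 32, 35, 36)  // struct: MulU busy until I7 writes@30

I6 = (16, 17, 24, 25)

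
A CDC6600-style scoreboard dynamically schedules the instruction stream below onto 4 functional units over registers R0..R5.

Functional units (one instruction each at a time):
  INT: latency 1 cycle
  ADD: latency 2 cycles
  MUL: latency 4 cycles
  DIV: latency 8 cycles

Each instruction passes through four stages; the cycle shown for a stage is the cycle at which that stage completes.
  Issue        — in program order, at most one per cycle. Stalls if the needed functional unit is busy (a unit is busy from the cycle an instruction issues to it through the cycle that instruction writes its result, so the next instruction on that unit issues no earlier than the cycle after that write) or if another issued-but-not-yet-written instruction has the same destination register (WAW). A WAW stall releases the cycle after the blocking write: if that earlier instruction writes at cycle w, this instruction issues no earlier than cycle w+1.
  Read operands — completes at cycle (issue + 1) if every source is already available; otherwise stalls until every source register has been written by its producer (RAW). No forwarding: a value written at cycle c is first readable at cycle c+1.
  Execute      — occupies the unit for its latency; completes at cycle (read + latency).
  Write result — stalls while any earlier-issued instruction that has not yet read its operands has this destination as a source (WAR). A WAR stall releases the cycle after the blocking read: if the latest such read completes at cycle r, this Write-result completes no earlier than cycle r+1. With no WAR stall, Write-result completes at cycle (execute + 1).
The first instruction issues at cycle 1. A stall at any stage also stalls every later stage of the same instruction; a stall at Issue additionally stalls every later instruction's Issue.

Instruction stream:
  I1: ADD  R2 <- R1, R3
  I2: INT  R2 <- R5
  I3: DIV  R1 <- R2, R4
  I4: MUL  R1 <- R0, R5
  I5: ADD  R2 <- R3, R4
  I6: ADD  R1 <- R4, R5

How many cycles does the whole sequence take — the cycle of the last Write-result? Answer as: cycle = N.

cycle = 31

cycle 1: I1 dispatched to ADD
cycle 2: I1 operands ready
cycle 4: I1 complete
cycle 5: R2←I1
cycle 6: I2 dispatched to INT
cycle 7: I2 operands ready | I3 dispatched to DIV
cycle 8: I2 complete
cycle 9: R2←I2
cycle 10: I3 operands ready
cycle 18: I3 complete
cycle 19: R1←I3
cycle 20: I4 dispatched to MUL
cycle 21: I4 operands ready | I5 dispatched to ADD
cycle 22: I5 operands ready
cycle 24: I5 complete
cycle 25: I4 complete | R2←I5
cycle 26: R1←I4
cycle 27: I6 dispatched to ADD
cycle 28: I6 operands ready
cycle 30: I6 complete
cycle 31: R1←I6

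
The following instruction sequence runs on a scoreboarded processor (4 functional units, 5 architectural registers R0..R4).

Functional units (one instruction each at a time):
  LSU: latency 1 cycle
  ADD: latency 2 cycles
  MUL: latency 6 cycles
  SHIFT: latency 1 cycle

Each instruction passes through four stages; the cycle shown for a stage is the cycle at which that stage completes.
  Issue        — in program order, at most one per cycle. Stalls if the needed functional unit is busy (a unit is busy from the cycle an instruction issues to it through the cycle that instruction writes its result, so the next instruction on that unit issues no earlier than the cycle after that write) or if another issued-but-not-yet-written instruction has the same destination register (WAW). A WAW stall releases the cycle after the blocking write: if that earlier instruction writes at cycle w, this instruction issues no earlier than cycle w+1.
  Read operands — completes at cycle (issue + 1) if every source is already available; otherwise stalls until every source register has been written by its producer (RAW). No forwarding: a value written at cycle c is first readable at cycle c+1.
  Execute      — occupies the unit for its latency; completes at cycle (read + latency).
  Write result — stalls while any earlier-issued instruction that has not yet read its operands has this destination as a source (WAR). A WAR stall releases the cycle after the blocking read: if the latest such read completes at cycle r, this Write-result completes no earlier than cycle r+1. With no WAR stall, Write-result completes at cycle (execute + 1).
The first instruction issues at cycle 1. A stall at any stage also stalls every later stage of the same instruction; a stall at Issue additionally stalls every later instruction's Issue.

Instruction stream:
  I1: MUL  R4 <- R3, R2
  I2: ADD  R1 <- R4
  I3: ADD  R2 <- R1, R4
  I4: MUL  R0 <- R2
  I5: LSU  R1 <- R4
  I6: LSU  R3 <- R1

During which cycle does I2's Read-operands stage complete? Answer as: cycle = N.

cycle = 10

[I1] 1/2/8/9
[I2] 2/10/12/13  (RAW R4: wait I1 write@9)
[I3] 14/15/17/18  (struct: ADD busy until I2 writes@13)
[I4] 15/19/25/26  (RAW R2: wait I3 write@18)
[I5] 16/17/18/19
[I6] 20/21/22/23  (struct: LSU busy until I5 writes@19)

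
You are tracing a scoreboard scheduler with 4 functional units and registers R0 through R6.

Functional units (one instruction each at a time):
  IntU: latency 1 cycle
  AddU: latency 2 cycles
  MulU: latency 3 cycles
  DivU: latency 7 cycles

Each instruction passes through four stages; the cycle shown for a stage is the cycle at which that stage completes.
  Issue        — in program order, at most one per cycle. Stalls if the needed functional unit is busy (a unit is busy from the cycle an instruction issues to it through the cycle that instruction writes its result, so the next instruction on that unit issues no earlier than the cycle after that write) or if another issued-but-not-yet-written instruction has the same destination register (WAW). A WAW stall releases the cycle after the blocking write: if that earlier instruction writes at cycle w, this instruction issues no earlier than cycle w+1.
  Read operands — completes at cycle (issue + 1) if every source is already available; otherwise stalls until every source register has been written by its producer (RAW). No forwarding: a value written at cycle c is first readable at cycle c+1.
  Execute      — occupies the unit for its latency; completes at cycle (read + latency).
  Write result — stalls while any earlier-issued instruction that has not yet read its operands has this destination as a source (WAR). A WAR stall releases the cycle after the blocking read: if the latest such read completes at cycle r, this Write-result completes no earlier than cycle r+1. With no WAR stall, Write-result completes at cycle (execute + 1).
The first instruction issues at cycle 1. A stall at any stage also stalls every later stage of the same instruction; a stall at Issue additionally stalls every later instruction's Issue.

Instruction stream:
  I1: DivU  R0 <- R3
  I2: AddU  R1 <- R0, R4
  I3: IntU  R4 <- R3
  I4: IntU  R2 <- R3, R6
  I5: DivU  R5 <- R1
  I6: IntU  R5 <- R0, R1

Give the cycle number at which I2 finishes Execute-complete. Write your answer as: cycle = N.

cycle = 13

  I1 | 1 | 2 | 9 | 10
  I2 | 2 | 11 | 13 | 14   RAW R0: wait I1 write@10
  I3 | 3 | 4 | 5 | 12   WAR R4: wait I2 read@11
  I4 | 13 | 14 | 15 | 16   struct: IntU busy until I3 writes@12
  I5 | 14 | 15 | 22 | 23
  I6 | 24 | 25 | 26 | 27   WAW R5: wait I5 write@23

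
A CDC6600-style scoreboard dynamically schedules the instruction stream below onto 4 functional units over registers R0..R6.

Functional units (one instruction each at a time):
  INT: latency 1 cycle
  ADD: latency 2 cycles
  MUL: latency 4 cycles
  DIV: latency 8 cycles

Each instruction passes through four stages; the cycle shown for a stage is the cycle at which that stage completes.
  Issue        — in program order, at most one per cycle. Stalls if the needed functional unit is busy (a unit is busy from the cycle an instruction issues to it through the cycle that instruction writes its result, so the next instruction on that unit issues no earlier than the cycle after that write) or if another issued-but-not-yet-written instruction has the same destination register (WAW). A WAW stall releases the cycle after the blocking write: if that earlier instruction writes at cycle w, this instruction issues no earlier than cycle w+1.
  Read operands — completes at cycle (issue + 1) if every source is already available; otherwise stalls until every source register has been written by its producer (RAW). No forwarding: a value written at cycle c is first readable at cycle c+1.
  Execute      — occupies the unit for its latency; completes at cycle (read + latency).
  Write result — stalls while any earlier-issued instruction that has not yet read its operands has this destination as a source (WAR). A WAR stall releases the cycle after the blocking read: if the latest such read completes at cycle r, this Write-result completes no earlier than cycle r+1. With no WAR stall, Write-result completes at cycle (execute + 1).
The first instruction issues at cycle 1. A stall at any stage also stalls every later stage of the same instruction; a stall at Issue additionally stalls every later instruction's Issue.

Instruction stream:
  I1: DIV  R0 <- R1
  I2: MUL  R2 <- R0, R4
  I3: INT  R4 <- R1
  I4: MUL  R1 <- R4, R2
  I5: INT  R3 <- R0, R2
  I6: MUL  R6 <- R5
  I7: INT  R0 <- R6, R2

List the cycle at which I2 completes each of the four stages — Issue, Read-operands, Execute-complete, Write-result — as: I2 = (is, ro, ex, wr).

I2 = (2, 12, 16, 17)

I1  is:1  ro:2  ex:10  wr:11
I2  is:2  ro:12  ex:16  wr:17  — RAW R0: wait I1 write@11
I3  is:3  ro:4  ex:5  wr:13  — WAR R4: wait I2 read@12
I4  is:18  ro:19  ex:23  wr:24  — struct: MUL busy until I2 writes@17
I5  is:19  ro:20  ex:21  wr:22
I6  is:25  ro:26  ex:30  wr:31  — struct: MUL busy until I4 writes@24
I7  is:26  ro:32  ex:33  wr:34  — RAW R6: wait I6 write@31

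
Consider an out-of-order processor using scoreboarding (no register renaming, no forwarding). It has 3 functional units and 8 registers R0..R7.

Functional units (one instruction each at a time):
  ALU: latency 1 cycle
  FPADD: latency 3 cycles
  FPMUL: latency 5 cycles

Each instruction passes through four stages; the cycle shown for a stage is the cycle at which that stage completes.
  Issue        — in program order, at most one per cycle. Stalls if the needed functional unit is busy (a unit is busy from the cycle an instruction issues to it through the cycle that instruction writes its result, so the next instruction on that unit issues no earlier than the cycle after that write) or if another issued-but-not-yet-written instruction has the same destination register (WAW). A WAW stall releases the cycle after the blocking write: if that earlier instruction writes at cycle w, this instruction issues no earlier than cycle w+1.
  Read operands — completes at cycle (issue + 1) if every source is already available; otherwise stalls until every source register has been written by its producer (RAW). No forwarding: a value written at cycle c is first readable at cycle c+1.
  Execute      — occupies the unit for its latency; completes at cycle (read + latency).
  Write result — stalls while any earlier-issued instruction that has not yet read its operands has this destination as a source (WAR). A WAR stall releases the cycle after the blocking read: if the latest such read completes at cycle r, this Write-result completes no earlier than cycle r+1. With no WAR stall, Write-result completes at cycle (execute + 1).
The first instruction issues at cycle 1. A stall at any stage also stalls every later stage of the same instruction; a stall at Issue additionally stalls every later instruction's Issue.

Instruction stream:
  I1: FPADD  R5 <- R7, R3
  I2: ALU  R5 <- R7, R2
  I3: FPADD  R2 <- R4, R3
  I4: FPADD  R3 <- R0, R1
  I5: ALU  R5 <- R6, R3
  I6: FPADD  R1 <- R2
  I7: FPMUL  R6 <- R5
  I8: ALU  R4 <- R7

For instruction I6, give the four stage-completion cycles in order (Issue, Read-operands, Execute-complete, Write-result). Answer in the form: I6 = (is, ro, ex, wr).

[I1] 1/2/5/6
[I2] 7/8/9/10  (WAW R5: wait I1 write@6)
[I3] 8/9/12/13
[I4] 14/15/18/19  (struct: FPADD busy until I3 writes@13)
[I5] 15/20/21/22  (RAW R3: wait I4 write@19)
[I6] 20/21/24/25  (struct: FPADD busy until I4 writes@19)
[I7] 21/23/28/29  (RAW R5: wait I5 write@22)
[I8] 23/24/25/26  (struct: ALU busy until I5 writes@22)

I6 = (20, 21, 24, 25)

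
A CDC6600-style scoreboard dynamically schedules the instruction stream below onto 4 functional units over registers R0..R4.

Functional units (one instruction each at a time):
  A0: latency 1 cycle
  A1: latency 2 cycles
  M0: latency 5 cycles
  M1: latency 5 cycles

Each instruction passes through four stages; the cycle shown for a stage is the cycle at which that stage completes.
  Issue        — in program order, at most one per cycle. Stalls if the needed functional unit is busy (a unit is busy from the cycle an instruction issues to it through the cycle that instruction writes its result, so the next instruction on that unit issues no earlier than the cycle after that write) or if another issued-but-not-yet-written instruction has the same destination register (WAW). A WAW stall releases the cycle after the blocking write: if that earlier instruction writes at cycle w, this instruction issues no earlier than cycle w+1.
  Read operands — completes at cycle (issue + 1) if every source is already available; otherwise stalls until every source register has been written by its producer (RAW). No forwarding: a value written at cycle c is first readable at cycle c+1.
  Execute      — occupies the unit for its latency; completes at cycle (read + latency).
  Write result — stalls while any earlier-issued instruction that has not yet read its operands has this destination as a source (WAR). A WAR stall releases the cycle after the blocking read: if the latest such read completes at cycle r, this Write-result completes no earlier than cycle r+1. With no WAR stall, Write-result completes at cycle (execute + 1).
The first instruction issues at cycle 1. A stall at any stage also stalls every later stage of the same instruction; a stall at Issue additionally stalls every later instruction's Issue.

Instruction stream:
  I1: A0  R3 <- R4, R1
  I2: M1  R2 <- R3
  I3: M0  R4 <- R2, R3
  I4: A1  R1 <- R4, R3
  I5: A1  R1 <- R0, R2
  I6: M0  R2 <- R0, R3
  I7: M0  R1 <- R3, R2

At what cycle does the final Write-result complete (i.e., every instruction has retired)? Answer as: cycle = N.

cycle = 39

t=1  I1→A0
t=2  I1 RO, I2→M1
t=3  I1 EX, I3→M0
t=4  I1 WR R3, I4→A1
t=5  I2 RO
t=10  I2 EX
t=11  I2 WR R2
t=12  I3 RO
t=17  I3 EX
t=18  I3 WR R4
t=19  I4 RO
t=21  I4 EX
t=22  I4 WR R1
t=23  I5→A1
t=24  I5 RO, I6→M0
t=25  I6 RO
t=26  I5 EX
t=27  I5 WR R1
t=30  I6 EX
t=31  I6 WR R2
t=32  I7→M0
t=33  I7 RO
t=38  I7 EX
t=39  I7 WR R1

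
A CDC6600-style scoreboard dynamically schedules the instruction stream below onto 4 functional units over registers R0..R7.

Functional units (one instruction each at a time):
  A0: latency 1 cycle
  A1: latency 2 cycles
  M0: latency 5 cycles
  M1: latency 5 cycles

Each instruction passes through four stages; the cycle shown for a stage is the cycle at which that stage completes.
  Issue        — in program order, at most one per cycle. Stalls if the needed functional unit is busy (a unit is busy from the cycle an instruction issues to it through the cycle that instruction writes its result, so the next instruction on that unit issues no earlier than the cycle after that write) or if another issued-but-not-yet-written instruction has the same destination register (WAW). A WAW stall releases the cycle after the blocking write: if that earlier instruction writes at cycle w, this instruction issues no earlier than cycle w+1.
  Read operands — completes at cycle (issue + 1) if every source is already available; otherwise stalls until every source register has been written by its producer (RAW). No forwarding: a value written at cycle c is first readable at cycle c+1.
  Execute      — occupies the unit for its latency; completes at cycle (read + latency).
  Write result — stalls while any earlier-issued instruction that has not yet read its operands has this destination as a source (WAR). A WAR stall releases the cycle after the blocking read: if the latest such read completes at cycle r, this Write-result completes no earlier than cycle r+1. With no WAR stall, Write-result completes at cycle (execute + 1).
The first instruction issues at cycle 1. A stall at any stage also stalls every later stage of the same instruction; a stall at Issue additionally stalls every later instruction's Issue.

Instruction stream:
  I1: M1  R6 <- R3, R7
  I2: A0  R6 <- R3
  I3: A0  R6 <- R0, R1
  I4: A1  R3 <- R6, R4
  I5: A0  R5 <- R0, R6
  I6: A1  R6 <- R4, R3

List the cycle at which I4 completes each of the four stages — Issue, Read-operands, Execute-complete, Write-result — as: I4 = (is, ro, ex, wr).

I4 = (14, 17, 19, 20)

1) issue 1, read 2, done 7, write 8
2) issue 9, read 10, done 11, write 12  <WAW R6: wait I1 write@8>
3) issue 13, read 14, done 15, write 16  <struct: A0 busy until I2 writes@12>
4) issue 14, read 17, done 19, write 20  <RAW R6: wait I3 write@16>
5) issue 17, read 18, done 19, write 20  <struct: A0 busy until I3 writes@16>
6) issue 21, read 22, done 24, write 25  <struct: A1 busy until I4 writes@20>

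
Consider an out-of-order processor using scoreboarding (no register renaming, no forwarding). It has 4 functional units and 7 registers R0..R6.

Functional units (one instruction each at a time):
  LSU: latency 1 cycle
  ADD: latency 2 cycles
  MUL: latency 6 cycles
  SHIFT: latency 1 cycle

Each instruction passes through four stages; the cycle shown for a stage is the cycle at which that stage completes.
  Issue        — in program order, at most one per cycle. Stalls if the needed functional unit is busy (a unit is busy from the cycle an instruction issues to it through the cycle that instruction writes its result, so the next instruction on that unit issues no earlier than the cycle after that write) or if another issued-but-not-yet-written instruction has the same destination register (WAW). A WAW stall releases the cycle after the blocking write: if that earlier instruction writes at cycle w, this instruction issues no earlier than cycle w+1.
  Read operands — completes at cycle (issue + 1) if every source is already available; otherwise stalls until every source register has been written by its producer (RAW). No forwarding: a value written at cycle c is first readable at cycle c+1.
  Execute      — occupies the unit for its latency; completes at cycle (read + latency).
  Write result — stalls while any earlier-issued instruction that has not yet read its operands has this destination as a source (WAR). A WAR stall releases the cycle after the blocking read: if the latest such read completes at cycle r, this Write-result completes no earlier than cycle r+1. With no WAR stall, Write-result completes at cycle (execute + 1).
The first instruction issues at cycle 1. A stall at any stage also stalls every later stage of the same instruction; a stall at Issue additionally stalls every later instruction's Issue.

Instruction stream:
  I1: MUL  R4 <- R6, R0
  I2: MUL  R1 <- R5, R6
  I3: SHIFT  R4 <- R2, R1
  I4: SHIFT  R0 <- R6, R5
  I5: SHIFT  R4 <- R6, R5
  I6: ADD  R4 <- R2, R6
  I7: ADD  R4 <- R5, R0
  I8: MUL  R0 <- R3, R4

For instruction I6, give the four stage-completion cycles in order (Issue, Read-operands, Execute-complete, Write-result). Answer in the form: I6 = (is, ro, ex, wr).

I6 = (30, 31, 33, 34)

c1: I1 issues→MUL
c2: I1 reads
c8: I1 exec-done
c9: I1 writes R4
c10: I2 issues→MUL
c11: I2 reads; I3 issues→SHIFT
c17: I2 exec-done
c18: I2 writes R1
c19: I3 reads
c20: I3 exec-done
c21: I3 writes R4
c22: I4 issues→SHIFT
c23: I4 reads
c24: I4 exec-done
c25: I4 writes R0
c26: I5 issues→SHIFT
c27: I5 reads
c28: I5 exec-done
c29: I5 writes R4
c30: I6 issues→ADD
c31: I6 reads
c33: I6 exec-done
c34: I6 writes R4
c35: I7 issues→ADD
c36: I7 reads; I8 issues→MUL
c38: I7 exec-done
c39: I7 writes R4
c40: I8 reads
c46: I8 exec-done
c47: I8 writes R0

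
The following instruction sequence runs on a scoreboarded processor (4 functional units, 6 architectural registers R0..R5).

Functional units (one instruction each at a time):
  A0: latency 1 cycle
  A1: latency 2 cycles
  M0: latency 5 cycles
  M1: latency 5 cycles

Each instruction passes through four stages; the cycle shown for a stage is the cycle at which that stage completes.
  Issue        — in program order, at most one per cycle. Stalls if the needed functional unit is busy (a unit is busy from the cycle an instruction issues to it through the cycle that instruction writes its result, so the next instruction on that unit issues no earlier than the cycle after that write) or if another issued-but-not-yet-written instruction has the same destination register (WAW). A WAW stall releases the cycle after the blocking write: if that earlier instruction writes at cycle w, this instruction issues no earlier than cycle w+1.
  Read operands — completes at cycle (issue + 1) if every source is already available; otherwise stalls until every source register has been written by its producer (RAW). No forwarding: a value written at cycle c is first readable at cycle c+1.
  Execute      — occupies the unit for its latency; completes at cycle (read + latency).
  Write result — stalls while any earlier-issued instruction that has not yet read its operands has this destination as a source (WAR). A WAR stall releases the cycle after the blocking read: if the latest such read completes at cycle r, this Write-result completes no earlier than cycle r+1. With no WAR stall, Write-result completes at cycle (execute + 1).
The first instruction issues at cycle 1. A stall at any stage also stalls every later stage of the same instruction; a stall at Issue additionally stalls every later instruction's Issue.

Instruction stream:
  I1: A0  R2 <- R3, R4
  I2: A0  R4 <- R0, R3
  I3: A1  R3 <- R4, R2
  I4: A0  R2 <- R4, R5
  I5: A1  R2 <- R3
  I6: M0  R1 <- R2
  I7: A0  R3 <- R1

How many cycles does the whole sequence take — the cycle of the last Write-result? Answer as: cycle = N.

cycle = 27

I1  is:1  ro:2  ex:3  wr:4
I2  is:5  ro:6  ex:7  wr:8  — struct: A0 busy until I1 writes@4
I3  is:6  ro:9  ex:11  wr:12  — RAW R4: wait I2 write@8
I4  is:9  ro:10  ex:11  wr:12  — struct: A0 busy until I2 writes@8
I5  is:13  ro:14  ex:16  wr:17  — WAW R2: wait I4 write@12
I6  is:14  ro:18  ex:23  wr:24  — RAW R2: wait I5 write@17
I7  is:15  ro:25  ex:26  wr:27  — RAW R1: wait I6 write@24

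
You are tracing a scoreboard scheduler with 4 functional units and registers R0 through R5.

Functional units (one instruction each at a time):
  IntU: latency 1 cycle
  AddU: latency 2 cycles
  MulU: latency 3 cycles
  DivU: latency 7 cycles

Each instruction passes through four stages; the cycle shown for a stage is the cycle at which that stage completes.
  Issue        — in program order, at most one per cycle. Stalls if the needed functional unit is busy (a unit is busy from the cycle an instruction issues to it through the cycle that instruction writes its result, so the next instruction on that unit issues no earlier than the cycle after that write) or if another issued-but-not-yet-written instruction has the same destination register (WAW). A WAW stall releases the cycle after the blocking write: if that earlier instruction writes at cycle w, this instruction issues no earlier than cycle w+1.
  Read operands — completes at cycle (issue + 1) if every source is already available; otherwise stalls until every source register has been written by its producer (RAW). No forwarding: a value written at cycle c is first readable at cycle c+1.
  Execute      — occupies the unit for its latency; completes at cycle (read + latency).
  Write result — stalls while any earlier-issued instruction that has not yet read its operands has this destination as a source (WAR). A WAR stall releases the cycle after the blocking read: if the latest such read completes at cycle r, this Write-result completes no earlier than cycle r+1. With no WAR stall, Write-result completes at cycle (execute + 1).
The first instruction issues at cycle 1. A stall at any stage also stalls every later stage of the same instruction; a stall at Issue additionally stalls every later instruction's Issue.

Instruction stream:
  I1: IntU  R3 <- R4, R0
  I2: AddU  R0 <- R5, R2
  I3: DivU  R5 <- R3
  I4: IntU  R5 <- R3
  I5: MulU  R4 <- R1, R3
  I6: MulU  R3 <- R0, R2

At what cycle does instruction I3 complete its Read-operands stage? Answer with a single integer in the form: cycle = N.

cycle = 5

  I1 | 1 | 2 | 3 | 4
  I2 | 2 | 3 | 5 | 6
  I3 | 3 | 5 | 12 | 13   RAW R3: wait I1 write@4
  I4 | 14 | 15 | 16 | 17   WAW R5: wait I3 write@13
  I5 | 15 | 16 | 19 | 20
  I6 | 21 | 22 | 25 | 26   struct: MulU busy until I5 writes@20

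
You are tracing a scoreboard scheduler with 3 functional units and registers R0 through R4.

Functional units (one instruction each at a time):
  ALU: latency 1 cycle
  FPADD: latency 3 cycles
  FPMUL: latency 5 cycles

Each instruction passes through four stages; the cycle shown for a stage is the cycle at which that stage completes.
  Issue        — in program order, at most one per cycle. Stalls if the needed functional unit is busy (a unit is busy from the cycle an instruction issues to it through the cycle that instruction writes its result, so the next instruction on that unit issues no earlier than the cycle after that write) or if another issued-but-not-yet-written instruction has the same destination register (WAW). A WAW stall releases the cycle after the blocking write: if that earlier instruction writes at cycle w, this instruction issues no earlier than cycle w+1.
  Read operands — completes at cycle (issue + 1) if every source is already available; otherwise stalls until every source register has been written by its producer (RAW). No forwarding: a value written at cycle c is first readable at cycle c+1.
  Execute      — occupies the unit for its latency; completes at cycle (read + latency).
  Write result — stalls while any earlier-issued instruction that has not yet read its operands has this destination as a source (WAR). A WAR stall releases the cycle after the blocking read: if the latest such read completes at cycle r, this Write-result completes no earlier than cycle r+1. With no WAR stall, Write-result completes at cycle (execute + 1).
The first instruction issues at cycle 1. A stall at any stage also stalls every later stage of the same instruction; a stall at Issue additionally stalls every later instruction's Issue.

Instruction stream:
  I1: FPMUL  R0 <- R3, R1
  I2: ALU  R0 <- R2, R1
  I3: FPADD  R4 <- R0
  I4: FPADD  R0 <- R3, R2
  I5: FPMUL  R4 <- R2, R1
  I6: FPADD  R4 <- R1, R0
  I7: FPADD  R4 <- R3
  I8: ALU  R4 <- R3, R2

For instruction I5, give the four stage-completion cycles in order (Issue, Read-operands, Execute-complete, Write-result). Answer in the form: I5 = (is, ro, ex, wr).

I5 = (19, 20, 25, 26)

I1  is:1  ro:2  ex:7  wr:8
I2  is:9  ro:10  ex:11  wr:12  — WAW R0: wait I1 write@8
I3  is:10  ro:13  ex:16  wr:17  — RAW R0: wait I2 write@12
I4  is:18  ro:19  ex:22  wr:23  — struct: FPADD busy until I3 writes@17
I5  is:19  ro:20  ex:25  wr:26
I6  is:27  ro:28  ex:31  wr:32  — WAW R4: wait I5 write@26
I7  is:33  ro:34  ex:37  wr:38  — struct: FPADD busy until I6 writes@32
I8  is:39  ro:40  ex:41  wr:42  — WAW R4: wait I7 write@38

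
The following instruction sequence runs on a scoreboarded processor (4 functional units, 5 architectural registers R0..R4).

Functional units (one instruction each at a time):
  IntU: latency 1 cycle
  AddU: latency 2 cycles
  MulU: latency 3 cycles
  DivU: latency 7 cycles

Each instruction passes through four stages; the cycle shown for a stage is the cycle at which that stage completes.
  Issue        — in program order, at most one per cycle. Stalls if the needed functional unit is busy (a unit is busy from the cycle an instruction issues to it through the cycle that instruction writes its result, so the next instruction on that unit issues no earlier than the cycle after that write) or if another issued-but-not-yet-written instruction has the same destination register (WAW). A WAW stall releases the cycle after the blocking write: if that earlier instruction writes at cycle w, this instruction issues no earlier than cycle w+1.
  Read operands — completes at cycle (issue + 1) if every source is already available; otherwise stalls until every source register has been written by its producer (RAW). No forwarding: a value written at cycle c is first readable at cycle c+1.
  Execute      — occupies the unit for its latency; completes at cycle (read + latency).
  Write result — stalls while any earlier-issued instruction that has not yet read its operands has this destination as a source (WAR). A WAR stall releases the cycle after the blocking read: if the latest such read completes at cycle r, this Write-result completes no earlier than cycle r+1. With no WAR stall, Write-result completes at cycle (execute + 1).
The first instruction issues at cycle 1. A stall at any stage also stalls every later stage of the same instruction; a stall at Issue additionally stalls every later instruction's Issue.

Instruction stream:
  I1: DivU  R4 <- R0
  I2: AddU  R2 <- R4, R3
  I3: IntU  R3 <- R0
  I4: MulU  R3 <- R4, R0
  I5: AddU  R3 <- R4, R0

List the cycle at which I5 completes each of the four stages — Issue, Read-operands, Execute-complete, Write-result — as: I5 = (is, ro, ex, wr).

I5 = (19, 20, 22, 23)

I1: IS=1 RO=2 EX=9 WR=10
I2: IS=2 RO=11 EX=13 WR=14  [RAW R4: wait I1 write@10]
I3: IS=3 RO=4 EX=5 WR=12  [WAR R3: wait I2 read@11]
I4: IS=13 RO=14 EX=17 WR=18  [WAW R3: wait I3 write@12]
I5: IS=19 RO=20 EX=22 WR=23  [WAW R3: wait I4 write@18]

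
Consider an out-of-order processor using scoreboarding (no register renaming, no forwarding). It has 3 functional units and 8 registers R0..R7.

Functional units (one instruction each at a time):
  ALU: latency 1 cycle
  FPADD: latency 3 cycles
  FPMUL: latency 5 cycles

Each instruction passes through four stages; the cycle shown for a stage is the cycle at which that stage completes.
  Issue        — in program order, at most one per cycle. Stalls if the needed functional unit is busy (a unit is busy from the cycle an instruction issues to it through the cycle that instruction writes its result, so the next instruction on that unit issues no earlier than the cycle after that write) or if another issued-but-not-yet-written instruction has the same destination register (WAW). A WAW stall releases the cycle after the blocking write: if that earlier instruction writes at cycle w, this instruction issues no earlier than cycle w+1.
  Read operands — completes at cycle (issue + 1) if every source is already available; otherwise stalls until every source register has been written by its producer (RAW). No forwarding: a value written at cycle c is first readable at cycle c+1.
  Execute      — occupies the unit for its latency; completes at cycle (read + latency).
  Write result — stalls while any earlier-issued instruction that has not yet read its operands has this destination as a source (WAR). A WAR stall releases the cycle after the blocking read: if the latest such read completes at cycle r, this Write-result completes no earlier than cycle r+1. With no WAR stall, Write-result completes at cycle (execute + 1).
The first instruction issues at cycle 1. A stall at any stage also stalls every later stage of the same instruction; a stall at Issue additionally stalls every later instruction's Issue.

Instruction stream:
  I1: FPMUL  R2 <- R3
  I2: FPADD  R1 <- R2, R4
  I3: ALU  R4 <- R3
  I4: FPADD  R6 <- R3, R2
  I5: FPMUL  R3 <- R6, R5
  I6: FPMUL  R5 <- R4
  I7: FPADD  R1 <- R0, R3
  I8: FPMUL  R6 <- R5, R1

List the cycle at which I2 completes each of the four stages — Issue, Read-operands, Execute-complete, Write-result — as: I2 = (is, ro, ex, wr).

I2 = (2, 9, 12, 13)

[I1] 1/2/7/8
[I2] 2/9/12/13  (RAW R2: wait I1 write@8)
[I3] 3/4/5/10  (WAR R4: wait I2 read@9)
[I4] 14/15/18/19  (struct: FPADD busy until I2 writes@13)
[I5] 15/20/25/26  (RAW R6: wait I4 write@19)
[I6] 27/28/33/34  (struct: FPMUL busy until I5 writes@26)
[I7] 28/29/32/33
[I8] 35/36/41/42  (struct: FPMUL busy until I6 writes@34)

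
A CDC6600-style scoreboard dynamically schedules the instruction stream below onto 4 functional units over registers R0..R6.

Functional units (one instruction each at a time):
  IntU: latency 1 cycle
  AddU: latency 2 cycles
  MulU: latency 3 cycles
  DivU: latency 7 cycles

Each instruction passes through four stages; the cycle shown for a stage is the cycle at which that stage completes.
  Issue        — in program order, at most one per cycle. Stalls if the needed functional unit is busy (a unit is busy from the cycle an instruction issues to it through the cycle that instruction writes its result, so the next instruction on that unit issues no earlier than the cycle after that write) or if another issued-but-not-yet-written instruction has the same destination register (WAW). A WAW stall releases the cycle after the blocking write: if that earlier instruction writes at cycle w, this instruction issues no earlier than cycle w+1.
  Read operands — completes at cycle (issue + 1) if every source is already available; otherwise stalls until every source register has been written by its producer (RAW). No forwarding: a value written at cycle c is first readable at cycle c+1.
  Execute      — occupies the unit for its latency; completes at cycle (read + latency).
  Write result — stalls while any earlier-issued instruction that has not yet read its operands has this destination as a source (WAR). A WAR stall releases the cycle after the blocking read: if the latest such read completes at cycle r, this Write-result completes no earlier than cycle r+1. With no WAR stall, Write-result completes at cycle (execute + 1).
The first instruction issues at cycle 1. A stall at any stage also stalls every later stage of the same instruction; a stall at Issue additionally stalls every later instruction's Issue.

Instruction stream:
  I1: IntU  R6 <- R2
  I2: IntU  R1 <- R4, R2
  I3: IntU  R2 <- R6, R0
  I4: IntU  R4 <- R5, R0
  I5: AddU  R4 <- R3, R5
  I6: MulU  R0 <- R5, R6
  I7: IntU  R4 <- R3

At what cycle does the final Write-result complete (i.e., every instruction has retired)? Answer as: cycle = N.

cycle = 25

cycle 1: issue I1 (IntU)
cycle 2: I1 read-ops
cycle 3: I1 finished on IntU
cycle 4: I1→R6
cycle 5: issue I2 (IntU)
cycle 6: I2 read-ops
cycle 7: I2 finished on IntU
cycle 8: I2→R1
cycle 9: issue I3 (IntU)
cycle 10: I3 read-ops
cycle 11: I3 finished on IntU
cycle 12: I3→R2
cycle 13: issue I4 (IntU)
cycle 14: I4 read-ops
cycle 15: I4 finished on IntU
cycle 16: I4→R4
cycle 17: issue I5 (AddU)
cycle 18: I5 read-ops · issue I6 (MulU)
cycle 19: I6 read-ops
cycle 20: I5 finished on AddU
cycle 21: I5→R4
cycle 22: I6 finished on MulU · issue I7 (IntU)
cycle 23: I6→R0 · I7 read-ops
cycle 24: I7 finished on IntU
cycle 25: I7→R4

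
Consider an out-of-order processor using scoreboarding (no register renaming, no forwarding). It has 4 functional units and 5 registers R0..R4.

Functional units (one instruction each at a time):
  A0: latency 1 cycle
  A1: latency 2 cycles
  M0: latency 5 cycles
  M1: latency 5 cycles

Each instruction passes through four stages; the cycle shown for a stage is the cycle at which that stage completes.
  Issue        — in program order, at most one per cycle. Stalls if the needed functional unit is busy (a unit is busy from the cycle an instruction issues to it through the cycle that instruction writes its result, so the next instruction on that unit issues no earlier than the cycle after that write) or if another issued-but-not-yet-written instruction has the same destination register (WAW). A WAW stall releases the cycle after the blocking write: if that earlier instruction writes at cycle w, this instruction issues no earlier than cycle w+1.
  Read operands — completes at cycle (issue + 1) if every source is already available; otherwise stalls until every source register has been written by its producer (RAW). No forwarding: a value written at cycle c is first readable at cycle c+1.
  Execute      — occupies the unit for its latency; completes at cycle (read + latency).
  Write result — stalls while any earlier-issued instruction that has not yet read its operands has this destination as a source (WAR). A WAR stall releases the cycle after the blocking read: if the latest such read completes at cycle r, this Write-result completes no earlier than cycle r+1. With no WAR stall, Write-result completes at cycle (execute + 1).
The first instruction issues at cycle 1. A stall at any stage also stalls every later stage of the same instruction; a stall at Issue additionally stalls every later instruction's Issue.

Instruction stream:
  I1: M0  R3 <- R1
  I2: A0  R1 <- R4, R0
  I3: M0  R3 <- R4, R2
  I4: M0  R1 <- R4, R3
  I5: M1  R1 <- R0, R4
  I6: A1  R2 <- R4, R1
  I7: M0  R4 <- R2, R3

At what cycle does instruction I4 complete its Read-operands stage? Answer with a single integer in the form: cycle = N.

cycle = 18

[1] I1→M0
[2] I1 RO · I2→A0
[3] I2 RO
[4] I2 EX
[5] I2 WR R1
[7] I1 EX
[8] I1 WR R3
[9] I3→M0
[10] I3 RO
[15] I3 EX
[16] I3 WR R3
[17] I4→M0
[18] I4 RO
[23] I4 EX
[24] I4 WR R1
[25] I5→M1
[26] I5 RO · I6→A1
[27] I7→M0
[31] I5 EX
[32] I5 WR R1
[33] I6 RO
[35] I6 EX
[36] I6 WR R2
[37] I7 RO
[42] I7 EX
[43] I7 WR R4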